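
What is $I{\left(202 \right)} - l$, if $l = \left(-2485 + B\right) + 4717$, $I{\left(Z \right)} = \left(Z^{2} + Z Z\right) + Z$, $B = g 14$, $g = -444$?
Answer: $85794$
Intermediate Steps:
$B = -6216$ ($B = \left(-444\right) 14 = -6216$)
$I{\left(Z \right)} = Z + 2 Z^{2}$ ($I{\left(Z \right)} = \left(Z^{2} + Z^{2}\right) + Z = 2 Z^{2} + Z = Z + 2 Z^{2}$)
$l = -3984$ ($l = \left(-2485 - 6216\right) + 4717 = -8701 + 4717 = -3984$)
$I{\left(202 \right)} - l = 202 \left(1 + 2 \cdot 202\right) - -3984 = 202 \left(1 + 404\right) + 3984 = 202 \cdot 405 + 3984 = 81810 + 3984 = 85794$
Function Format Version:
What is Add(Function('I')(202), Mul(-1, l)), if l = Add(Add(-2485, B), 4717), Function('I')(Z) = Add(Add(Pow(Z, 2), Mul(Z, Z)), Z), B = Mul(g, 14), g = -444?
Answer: 85794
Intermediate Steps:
B = -6216 (B = Mul(-444, 14) = -6216)
Function('I')(Z) = Add(Z, Mul(2, Pow(Z, 2))) (Function('I')(Z) = Add(Add(Pow(Z, 2), Pow(Z, 2)), Z) = Add(Mul(2, Pow(Z, 2)), Z) = Add(Z, Mul(2, Pow(Z, 2))))
l = -3984 (l = Add(Add(-2485, -6216), 4717) = Add(-8701, 4717) = -3984)
Add(Function('I')(202), Mul(-1, l)) = Add(Mul(202, Add(1, Mul(2, 202))), Mul(-1, -3984)) = Add(Mul(202, Add(1, 404)), 3984) = Add(Mul(202, 405), 3984) = Add(81810, 3984) = 85794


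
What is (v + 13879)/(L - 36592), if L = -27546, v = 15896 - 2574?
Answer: -27201/64138 ≈ -0.42410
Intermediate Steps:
v = 13322
(v + 13879)/(L - 36592) = (13322 + 13879)/(-27546 - 36592) = 27201/(-64138) = 27201*(-1/64138) = -27201/64138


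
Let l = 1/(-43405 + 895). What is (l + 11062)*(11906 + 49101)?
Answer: 28688274478333/42510 ≈ 6.7486e+8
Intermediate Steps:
l = -1/42510 (l = 1/(-42510) = -1/42510 ≈ -2.3524e-5)
(l + 11062)*(11906 + 49101) = (-1/42510 + 11062)*(11906 + 49101) = (470245619/42510)*61007 = 28688274478333/42510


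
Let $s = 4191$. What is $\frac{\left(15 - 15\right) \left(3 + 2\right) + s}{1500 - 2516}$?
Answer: $- \frac{33}{8} \approx -4.125$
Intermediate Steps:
$\frac{\left(15 - 15\right) \left(3 + 2\right) + s}{1500 - 2516} = \frac{\left(15 - 15\right) \left(3 + 2\right) + 4191}{1500 - 2516} = \frac{0 \cdot 5 + 4191}{-1016} = \left(0 + 4191\right) \left(- \frac{1}{1016}\right) = 4191 \left(- \frac{1}{1016}\right) = - \frac{33}{8}$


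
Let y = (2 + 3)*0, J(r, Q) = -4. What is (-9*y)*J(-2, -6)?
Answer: 0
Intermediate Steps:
y = 0 (y = 5*0 = 0)
(-9*y)*J(-2, -6) = -9*0*(-4) = 0*(-4) = 0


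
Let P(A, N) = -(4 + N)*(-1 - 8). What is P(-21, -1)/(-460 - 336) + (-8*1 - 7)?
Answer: -11967/796 ≈ -15.034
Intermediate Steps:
P(A, N) = 36 + 9*N (P(A, N) = -(4 + N)*(-9) = -(-36 - 9*N) = 36 + 9*N)
P(-21, -1)/(-460 - 336) + (-8*1 - 7) = (36 + 9*(-1))/(-460 - 336) + (-8*1 - 7) = (36 - 9)/(-796) + (-8 - 7) = -1/796*27 - 15 = -27/796 - 15 = -11967/796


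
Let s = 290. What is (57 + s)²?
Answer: 120409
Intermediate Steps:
(57 + s)² = (57 + 290)² = 347² = 120409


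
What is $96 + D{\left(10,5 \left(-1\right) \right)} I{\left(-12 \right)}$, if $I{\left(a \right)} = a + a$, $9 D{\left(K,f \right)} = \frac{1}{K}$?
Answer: $\frac{1436}{15} \approx 95.733$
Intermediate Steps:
$D{\left(K,f \right)} = \frac{1}{9 K}$
$I{\left(a \right)} = 2 a$
$96 + D{\left(10,5 \left(-1\right) \right)} I{\left(-12 \right)} = 96 + \frac{1}{9 \cdot 10} \cdot 2 \left(-12\right) = 96 + \frac{1}{9} \cdot \frac{1}{10} \left(-24\right) = 96 + \frac{1}{90} \left(-24\right) = 96 - \frac{4}{15} = \frac{1436}{15}$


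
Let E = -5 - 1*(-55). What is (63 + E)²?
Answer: 12769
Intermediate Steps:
E = 50 (E = -5 + 55 = 50)
(63 + E)² = (63 + 50)² = 113² = 12769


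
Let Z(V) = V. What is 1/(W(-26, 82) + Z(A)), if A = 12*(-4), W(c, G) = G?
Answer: 1/34 ≈ 0.029412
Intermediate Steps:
A = -48
1/(W(-26, 82) + Z(A)) = 1/(82 - 48) = 1/34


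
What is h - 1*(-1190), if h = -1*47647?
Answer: -46457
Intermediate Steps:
h = -47647
h - 1*(-1190) = -47647 - 1*(-1190) = -47647 + 1190 = -46457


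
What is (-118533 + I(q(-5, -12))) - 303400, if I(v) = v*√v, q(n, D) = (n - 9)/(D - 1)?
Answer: -421933 + 14*√182/169 ≈ -4.2193e+5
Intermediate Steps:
q(n, D) = (-9 + n)/(-1 + D)
I(v) = v^(3/2)
(-118533 + I(q(-5, -12))) - 303400 = (-118533 + ((-9 - 5)/(-1 - 12))^(3/2)) - 303400 = (-118533 + (-14/(-13))^(3/2)) - 303400 = (-118533 + (-1/13*(-14))^(3/2)) - 303400 = (-118533 + (14/13)^(3/2)) - 303400 = (-118533 + 14*√182/169) - 303400 = -421933 + 14*√182/169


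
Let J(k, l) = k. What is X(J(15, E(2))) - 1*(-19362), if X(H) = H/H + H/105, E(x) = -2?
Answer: 135542/7 ≈ 19363.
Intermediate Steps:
X(H) = 1 + H/105 (X(H) = 1 + H*(1/105) = 1 + H/105)
X(J(15, E(2))) - 1*(-19362) = (1 + (1/105)*15) - 1*(-19362) = (1 + ⅐) + 19362 = 8/7 + 19362 = 135542/7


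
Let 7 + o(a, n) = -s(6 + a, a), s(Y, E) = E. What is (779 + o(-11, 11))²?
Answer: 613089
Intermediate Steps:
o(a, n) = -7 - a
(779 + o(-11, 11))² = (779 + (-7 - 1*(-11)))² = (779 + (-7 + 11))² = (779 + 4)² = 783² = 613089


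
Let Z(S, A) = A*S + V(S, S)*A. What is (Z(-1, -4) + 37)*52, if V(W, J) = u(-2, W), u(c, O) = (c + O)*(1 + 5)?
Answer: 5876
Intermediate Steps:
u(c, O) = 6*O + 6*c (u(c, O) = (O + c)*6 = 6*O + 6*c)
V(W, J) = -12 + 6*W (V(W, J) = 6*W + 6*(-2) = 6*W - 12 = -12 + 6*W)
Z(S, A) = A*S + A*(-12 + 6*S) (Z(S, A) = A*S + (-12 + 6*S)*A = A*S + A*(-12 + 6*S))
(Z(-1, -4) + 37)*52 = (-4*(-12 + 7*(-1)) + 37)*52 = (-4*(-12 - 7) + 37)*52 = (-4*(-19) + 37)*52 = (76 + 37)*52 = 113*52 = 5876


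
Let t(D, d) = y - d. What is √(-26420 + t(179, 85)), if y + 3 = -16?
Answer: 2*I*√6631 ≈ 162.86*I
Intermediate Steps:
y = -19 (y = -3 - 16 = -19)
t(D, d) = -19 - d
√(-26420 + t(179, 85)) = √(-26420 + (-19 - 1*85)) = √(-26420 + (-19 - 85)) = √(-26420 - 104) = √(-26524) = 2*I*√6631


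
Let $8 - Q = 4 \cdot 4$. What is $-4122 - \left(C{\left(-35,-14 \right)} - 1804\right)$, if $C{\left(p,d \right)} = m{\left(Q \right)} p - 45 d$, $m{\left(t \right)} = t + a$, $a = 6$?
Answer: $-3018$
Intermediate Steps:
$Q = -8$ ($Q = 8 - 4 \cdot 4 = 8 - 16 = -8$)
$m{\left(t \right)} = 6 + t$ ($m{\left(t \right)} = t + 6 = 6 + t$)
$C{\left(p,d \right)} = - 45 d - 2 p$ ($C{\left(p,d \right)} = \left(6 - 8\right) p - 45 d = - 2 p - 45 d = - 45 d - 2 p$)
$-4122 - \left(C{\left(-35,-14 \right)} - 1804\right) = -4122 - \left(\left(\left(-45\right) \left(-14\right) - -70\right) - 1804\right) = -4122 - \left(\left(630 + 70\right) - 1804\right) = -4122 - \left(700 - 1804\right) = -4122 - -1104 = -4122 + 1104 = -3018$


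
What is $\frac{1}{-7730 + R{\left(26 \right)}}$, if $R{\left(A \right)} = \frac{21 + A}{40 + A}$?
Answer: $- \frac{66}{510133} \approx -0.00012938$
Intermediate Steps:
$R{\left(A \right)} = \frac{21 + A}{40 + A}$
$\frac{1}{-7730 + R{\left(26 \right)}} = \frac{1}{-7730 + \frac{21 + 26}{40 + 26}} = \frac{1}{-7730 + \frac{1}{66} \cdot 47} = \frac{1}{-7730 + \frac{47}{66}} = \frac{1}{- \frac{510133}{66}} = - \frac{66}{510133}$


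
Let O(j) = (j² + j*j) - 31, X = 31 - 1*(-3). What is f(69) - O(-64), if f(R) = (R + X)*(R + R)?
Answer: 6053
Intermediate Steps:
X = 34 (X = 31 + 3 = 34)
O(j) = -31 + 2*j² (O(j) = (j² + j²) - 31 = 2*j² - 31 = -31 + 2*j²)
f(R) = 2*R*(34 + R) (f(R) = (R + 34)*(R + R) = (34 + R)*(2*R) = 2*R*(34 + R))
f(69) - O(-64) = 2*69*(34 + 69) - (-31 + 2*(-64)²) = 2*69*103 - (-31 + 2*4096) = 14214 - (-31 + 8192) = 14214 - 1*8161 = 14214 - 8161 = 6053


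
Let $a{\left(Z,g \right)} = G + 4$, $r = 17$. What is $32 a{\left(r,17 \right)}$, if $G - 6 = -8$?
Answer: $64$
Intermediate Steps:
$G = -2$ ($G = 6 - 8 = -2$)
$a{\left(Z,g \right)} = 2$ ($a{\left(Z,g \right)} = -2 + 4 = 2$)
$32 a{\left(r,17 \right)} = 32 \cdot 2 = 64$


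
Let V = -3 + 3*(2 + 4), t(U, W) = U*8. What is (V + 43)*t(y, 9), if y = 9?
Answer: 4176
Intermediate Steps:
t(U, W) = 8*U
V = 15 (V = -3 + 3*6 = -3 + 18 = 15)
(V + 43)*t(y, 9) = (15 + 43)*(8*9) = 58*72 = 4176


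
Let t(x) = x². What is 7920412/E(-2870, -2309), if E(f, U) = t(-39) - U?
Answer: 3960206/1915 ≈ 2068.0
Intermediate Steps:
E(f, U) = 1521 - U (E(f, U) = (-39)² - U = 1521 - U)
7920412/E(-2870, -2309) = 7920412/(1521 - 1*(-2309)) = 7920412/(1521 + 2309) = 7920412/3830 = 7920412*(1/3830) = 3960206/1915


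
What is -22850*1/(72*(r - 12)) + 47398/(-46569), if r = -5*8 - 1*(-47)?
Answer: 34901279/558828 ≈ 62.454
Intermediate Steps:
r = 7 (r = -40 + 47 = 7)
-22850*1/(72*(r - 12)) + 47398/(-46569) = -22850*1/(72*(7 - 12)) + 47398/(-46569) = -22850/((-5*72)) + 47398*(-1/46569) = -22850/(-360) - 47398/46569 = -22850*(-1/360) - 47398/46569 = 2285/36 - 47398/46569 = 34901279/558828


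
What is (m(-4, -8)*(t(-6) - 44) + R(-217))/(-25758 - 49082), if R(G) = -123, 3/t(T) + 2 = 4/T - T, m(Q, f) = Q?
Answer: -247/374200 ≈ -0.00066007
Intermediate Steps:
t(T) = 3/(-2 - T + 4/T) (t(T) = 3/(-2 + (4/T - T)) = 3/(-2 + (-T + 4/T)) = 3/(-2 - T + 4/T))
(m(-4, -8)*(t(-6) - 44) + R(-217))/(-25758 - 49082) = (-4*(-3*(-6)/(-4 + (-6)² + 2*(-6)) - 44) - 123)/(-25758 - 49082) = (-4*(-3*(-6)/(-4 + 36 - 12) - 44) - 123)/(-74840) = (-4*(-3*(-6)/20 - 44) - 123)*(-1/74840) = (-4*(-3*(-6)*1/20 - 44) - 123)*(-1/74840) = (-4*(9/10 - 44) - 123)*(-1/74840) = (-4*(-431/10) - 123)*(-1/74840) = (862/5 - 123)*(-1/74840) = (247/5)*(-1/74840) = -247/374200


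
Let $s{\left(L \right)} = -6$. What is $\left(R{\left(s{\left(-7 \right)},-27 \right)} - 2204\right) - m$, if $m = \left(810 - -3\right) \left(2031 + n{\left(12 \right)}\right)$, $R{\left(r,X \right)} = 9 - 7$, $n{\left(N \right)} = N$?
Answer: $-1663161$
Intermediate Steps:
$R{\left(r,X \right)} = 2$ ($R{\left(r,X \right)} = 9 - 7 = 2$)
$m = 1660959$ ($m = \left(810 - -3\right) \left(2031 + 12\right) = \left(810 + \left(-11 + 14\right)\right) 2043 = \left(810 + 3\right) 2043 = 813 \cdot 2043 = 1660959$)
$\left(R{\left(s{\left(-7 \right)},-27 \right)} - 2204\right) - m = \left(2 - 2204\right) - 1660959 = -2202 - 1660959 = -1663161$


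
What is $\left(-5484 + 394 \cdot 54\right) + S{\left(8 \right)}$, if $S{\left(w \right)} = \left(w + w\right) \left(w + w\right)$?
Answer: $16048$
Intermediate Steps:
$S{\left(w \right)} = 4 w^{2}$ ($S{\left(w \right)} = 2 w 2 w = 4 w^{2}$)
$\left(-5484 + 394 \cdot 54\right) + S{\left(8 \right)} = \left(-5484 + 394 \cdot 54\right) + 4 \cdot 8^{2} = \left(-5484 + 21276\right) + 4 \cdot 64 = 15792 + 256 = 16048$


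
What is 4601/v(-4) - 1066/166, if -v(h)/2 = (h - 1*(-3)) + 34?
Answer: -417061/5478 ≈ -76.134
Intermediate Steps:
v(h) = -74 - 2*h (v(h) = -2*((h - 1*(-3)) + 34) = -2*((h + 3) + 34) = -2*((3 + h) + 34) = -2*(37 + h) = -74 - 2*h)
4601/v(-4) - 1066/166 = 4601/(-74 - 2*(-4)) - 1066/166 = 4601/(-74 + 8) - 1066*1/166 = 4601/(-66) - 533/83 = 4601*(-1/66) - 533/83 = -4601/66 - 533/83 = -417061/5478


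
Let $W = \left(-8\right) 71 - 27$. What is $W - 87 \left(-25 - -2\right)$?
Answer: $1406$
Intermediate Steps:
$W = -595$ ($W = -568 - 27 = -595$)
$W - 87 \left(-25 - -2\right) = -595 - 87 \left(-25 - -2\right) = -595 - 87 \left(-25 + \left(-2 + 4\right)\right) = -595 - 87 \left(-25 + 2\right) = -595 - 87 \left(-23\right) = -595 - -2001 = -595 + 2001 = 1406$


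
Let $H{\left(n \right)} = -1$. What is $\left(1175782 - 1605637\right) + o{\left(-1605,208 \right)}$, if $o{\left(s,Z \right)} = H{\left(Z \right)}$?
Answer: $-429856$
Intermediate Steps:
$o{\left(s,Z \right)} = -1$
$\left(1175782 - 1605637\right) + o{\left(-1605,208 \right)} = \left(1175782 - 1605637\right) - 1 = -429855 - 1 = -429856$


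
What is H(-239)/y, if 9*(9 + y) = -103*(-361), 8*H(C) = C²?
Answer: 514089/296816 ≈ 1.7320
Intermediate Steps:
H(C) = C²/8
y = 37102/9 (y = -9 + (-103*(-361))/9 = -9 + (⅑)*37183 = -9 + 37183/9 = 37102/9 ≈ 4122.4)
H(-239)/y = ((⅛)*(-239)²)/(37102/9) = ((⅛)*57121)*(9/37102) = (57121/8)*(9/37102) = 514089/296816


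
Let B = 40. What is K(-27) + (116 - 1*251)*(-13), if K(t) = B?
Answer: 1795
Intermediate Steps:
K(t) = 40
K(-27) + (116 - 1*251)*(-13) = 40 + (116 - 1*251)*(-13) = 40 + (116 - 251)*(-13) = 40 - 135*(-13) = 40 + 1755 = 1795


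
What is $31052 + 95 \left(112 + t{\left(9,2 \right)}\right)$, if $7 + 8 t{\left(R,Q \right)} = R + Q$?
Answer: $\frac{83479}{2} \approx 41740.0$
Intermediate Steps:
$t{\left(R,Q \right)} = - \frac{7}{8} + \frac{Q}{8} + \frac{R}{8}$ ($t{\left(R,Q \right)} = - \frac{7}{8} + \frac{R + Q}{8} = - \frac{7}{8} + \frac{Q + R}{8} = - \frac{7}{8} + \left(\frac{Q}{8} + \frac{R}{8}\right) = - \frac{7}{8} + \frac{Q}{8} + \frac{R}{8}$)
$31052 + 95 \left(112 + t{\left(9,2 \right)}\right) = 31052 + 95 \left(112 + \left(- \frac{7}{8} + \frac{1}{8} \cdot 2 + \frac{1}{8} \cdot 9\right)\right) = 31052 + 95 \left(112 + \left(- \frac{7}{8} + \frac{1}{4} + \frac{9}{8}\right)\right) = 31052 + 95 \left(112 + \frac{1}{2}\right) = 31052 + 95 \cdot \frac{225}{2} = 31052 + \frac{21375}{2} = \frac{83479}{2}$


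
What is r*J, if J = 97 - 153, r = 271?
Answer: -15176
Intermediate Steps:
J = -56
r*J = 271*(-56) = -15176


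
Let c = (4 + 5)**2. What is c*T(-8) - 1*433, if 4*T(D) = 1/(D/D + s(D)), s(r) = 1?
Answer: -3383/8 ≈ -422.88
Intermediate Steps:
T(D) = 1/8 (T(D) = 1/(4*(D/D + 1)) = 1/(4*(1 + 1)) = (1/4)/2 = (1/4)*(1/2) = 1/8)
c = 81 (c = 9**2 = 81)
c*T(-8) - 1*433 = 81*(1/8) - 1*433 = 81/8 - 433 = -3383/8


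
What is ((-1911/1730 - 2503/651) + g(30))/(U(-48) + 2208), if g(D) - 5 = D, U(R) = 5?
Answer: 33843799/2492346990 ≈ 0.013579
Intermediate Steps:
g(D) = 5 + D
((-1911/1730 - 2503/651) + g(30))/(U(-48) + 2208) = ((-1911/1730 - 2503/651) + (5 + 30))/(5 + 2208) = ((-1911*1/1730 - 2503*1/651) + 35)/2213 = ((-1911/1730 - 2503/651) + 35)*(1/2213) = (-5574251/1126230 + 35)*(1/2213) = (33843799/1126230)*(1/2213) = 33843799/2492346990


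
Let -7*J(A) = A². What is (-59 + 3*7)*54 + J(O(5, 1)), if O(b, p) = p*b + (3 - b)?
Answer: -14373/7 ≈ -2053.3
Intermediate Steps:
O(b, p) = 3 - b + b*p (O(b, p) = b*p + (3 - b) = 3 - b + b*p)
J(A) = -A²/7
(-59 + 3*7)*54 + J(O(5, 1)) = (-59 + 3*7)*54 - (3 - 1*5 + 5*1)²/7 = (-59 + 21)*54 - (3 - 5 + 5)²/7 = -38*54 - ⅐*3² = -2052 - ⅐*9 = -2052 - 9/7 = -14373/7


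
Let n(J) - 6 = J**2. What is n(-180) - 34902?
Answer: -2496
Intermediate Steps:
n(J) = 6 + J**2
n(-180) - 34902 = (6 + (-180)**2) - 34902 = (6 + 32400) - 34902 = 32406 - 34902 = -2496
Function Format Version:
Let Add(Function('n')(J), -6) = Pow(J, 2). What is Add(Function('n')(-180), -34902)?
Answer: -2496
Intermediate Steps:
Function('n')(J) = Add(6, Pow(J, 2))
Add(Function('n')(-180), -34902) = Add(Add(6, Pow(-180, 2)), -34902) = Add(Add(6, 32400), -34902) = Add(32406, -34902) = -2496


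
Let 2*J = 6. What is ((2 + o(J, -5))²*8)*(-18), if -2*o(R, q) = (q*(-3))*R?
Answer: -60516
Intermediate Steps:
J = 3 (J = (½)*6 = 3)
o(R, q) = 3*R*q/2 (o(R, q) = -q*(-3)*R/2 = -(-3*q)*R/2 = -(-3)*R*q/2 = 3*R*q/2)
((2 + o(J, -5))²*8)*(-18) = ((2 + (3/2)*3*(-5))²*8)*(-18) = ((2 - 45/2)²*8)*(-18) = ((-41/2)²*8)*(-18) = ((1681/4)*8)*(-18) = 3362*(-18) = -60516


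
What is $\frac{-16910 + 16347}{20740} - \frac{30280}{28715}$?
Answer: $- \frac{128834749}{119109820} \approx -1.0816$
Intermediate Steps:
$\frac{-16910 + 16347}{20740} - \frac{30280}{28715} = \left(-563\right) \frac{1}{20740} - \frac{6056}{5743} = - \frac{563}{20740} - \frac{6056}{5743} = - \frac{128834749}{119109820}$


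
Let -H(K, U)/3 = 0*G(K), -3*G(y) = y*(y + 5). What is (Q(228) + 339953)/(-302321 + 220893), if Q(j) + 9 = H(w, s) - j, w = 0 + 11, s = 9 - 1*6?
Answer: -84929/20357 ≈ -4.1720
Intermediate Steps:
G(y) = -y*(5 + y)/3 (G(y) = -y*(y + 5)/3 = -y*(5 + y)/3)
s = 3 (s = 9 - 6 = 3)
w = 11
H(K, U) = 0 (H(K, U) = -0*(-K*(5 + K)/3) = -3*0 = 0)
Q(j) = -9 - j (Q(j) = -9 + (0 - j) = -9 - j)
(Q(228) + 339953)/(-302321 + 220893) = ((-9 - 1*228) + 339953)/(-302321 + 220893) = ((-9 - 228) + 339953)/(-81428) = (-237 + 339953)*(-1/81428) = 339716*(-1/81428) = -84929/20357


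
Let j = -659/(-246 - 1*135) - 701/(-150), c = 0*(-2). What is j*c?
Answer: 0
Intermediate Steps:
c = 0
j = 40659/6350 (j = -659/(-246 - 135) - 701*(-1/150) = -659/(-381) + 701/150 = -659*(-1/381) + 701/150 = 659/381 + 701/150 = 40659/6350 ≈ 6.4030)
j*c = (40659/6350)*0 = 0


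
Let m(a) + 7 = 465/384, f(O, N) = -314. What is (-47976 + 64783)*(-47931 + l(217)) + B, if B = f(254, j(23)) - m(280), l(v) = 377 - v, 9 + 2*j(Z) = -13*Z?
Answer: -102769600667/128 ≈ -8.0289e+8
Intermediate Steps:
j(Z) = -9/2 - 13*Z/2 (j(Z) = -9/2 + (-13*Z)/2 = -9/2 - 13*Z/2)
m(a) = -741/128 (m(a) = -7 + 465/384 = -7 + 465*(1/384) = -7 + 155/128 = -741/128)
B = -39451/128 (B = -314 - 1*(-741/128) = -314 + 741/128 = -39451/128 ≈ -308.21)
(-47976 + 64783)*(-47931 + l(217)) + B = (-47976 + 64783)*(-47931 + (377 - 1*217)) - 39451/128 = 16807*(-47931 + (377 - 217)) - 39451/128 = 16807*(-47931 + 160) - 39451/128 = 16807*(-47771) - 39451/128 = -802887197 - 39451/128 = -102769600667/128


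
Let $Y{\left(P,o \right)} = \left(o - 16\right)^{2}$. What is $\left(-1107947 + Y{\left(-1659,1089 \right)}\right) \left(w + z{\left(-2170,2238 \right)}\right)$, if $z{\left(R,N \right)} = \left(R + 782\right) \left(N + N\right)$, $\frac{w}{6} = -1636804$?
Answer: $-695565817584$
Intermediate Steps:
$Y{\left(P,o \right)} = \left(-16 + o\right)^{2}$
$w = -9820824$ ($w = 6 \left(-1636804\right) = -9820824$)
$z{\left(R,N \right)} = 2 N \left(782 + R\right)$ ($z{\left(R,N \right)} = \left(782 + R\right) 2 N = 2 N \left(782 + R\right)$)
$\left(-1107947 + Y{\left(-1659,1089 \right)}\right) \left(w + z{\left(-2170,2238 \right)}\right) = \left(-1107947 + \left(-16 + 1089\right)^{2}\right) \left(-9820824 + 2 \cdot 2238 \left(782 - 2170\right)\right) = \left(-1107947 + 1073^{2}\right) \left(-9820824 + 2 \cdot 2238 \left(-1388\right)\right) = \left(-1107947 + 1151329\right) \left(-9820824 - 6212688\right) = 43382 \left(-16033512\right) = -695565817584$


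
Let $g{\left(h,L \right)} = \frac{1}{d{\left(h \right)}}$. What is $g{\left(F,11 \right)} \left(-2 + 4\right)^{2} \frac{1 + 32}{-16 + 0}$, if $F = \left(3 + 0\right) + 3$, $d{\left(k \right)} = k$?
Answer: $- \frac{11}{8} \approx -1.375$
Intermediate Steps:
$F = 6$ ($F = 3 + 3 = 6$)
$g{\left(h,L \right)} = \frac{1}{h}$
$g{\left(F,11 \right)} \left(-2 + 4\right)^{2} \frac{1 + 32}{-16 + 0} = \frac{\left(-2 + 4\right)^{2}}{6} \frac{1 + 32}{-16 + 0} = \frac{2^{2}}{6} \frac{33}{-16} = \frac{1}{6} \cdot 4 \cdot 33 \left(- \frac{1}{16}\right) = \frac{2}{3} \left(- \frac{33}{16}\right) = - \frac{11}{8}$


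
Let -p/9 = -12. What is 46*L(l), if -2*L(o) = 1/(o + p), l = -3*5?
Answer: -23/93 ≈ -0.24731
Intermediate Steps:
p = 108 (p = -9*(-12) = 108)
l = -15
L(o) = -1/(2*(108 + o)) (L(o) = -1/(2*(o + 108)) = -1/(2*(108 + o)))
46*L(l) = 46*(-1/(216 + 2*(-15))) = 46*(-1/(216 - 30)) = 46*(-1/186) = -23/93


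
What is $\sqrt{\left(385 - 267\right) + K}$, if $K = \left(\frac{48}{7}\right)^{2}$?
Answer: $\frac{\sqrt{8086}}{7} \approx 12.846$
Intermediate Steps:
$K = \frac{2304}{49}$ ($K = \left(48 \cdot \frac{1}{7}\right)^{2} = \left(\frac{48}{7}\right)^{2} = \frac{2304}{49} \approx 47.02$)
$\sqrt{\left(385 - 267\right) + K} = \sqrt{\left(385 - 267\right) + \frac{2304}{49}} = \sqrt{118 + \frac{2304}{49}} = \sqrt{\frac{8086}{49}} = \frac{\sqrt{8086}}{7}$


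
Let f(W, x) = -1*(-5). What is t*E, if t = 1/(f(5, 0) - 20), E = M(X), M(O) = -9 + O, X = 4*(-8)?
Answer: 41/15 ≈ 2.7333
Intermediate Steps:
f(W, x) = 5
X = -32
E = -41 (E = -9 - 32 = -41)
t = -1/15 (t = 1/(5 - 20) = 1/(-15) = -1/15 ≈ -0.066667)
t*E = -1/15*(-41) = 41/15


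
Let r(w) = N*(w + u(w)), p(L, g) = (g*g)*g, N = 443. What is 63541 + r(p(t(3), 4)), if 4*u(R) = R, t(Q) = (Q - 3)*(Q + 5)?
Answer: 98981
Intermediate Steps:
t(Q) = (-3 + Q)*(5 + Q)
u(R) = R/4
p(L, g) = g³ (p(L, g) = g²*g = g³)
r(w) = 2215*w/4 (r(w) = 443*(w + w/4) = 443*(5*w/4) = 2215*w/4)
63541 + r(p(t(3), 4)) = 63541 + (2215/4)*4³ = 63541 + (2215/4)*64 = 63541 + 35440 = 98981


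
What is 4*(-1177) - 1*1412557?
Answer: -1417265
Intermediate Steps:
4*(-1177) - 1*1412557 = -4708 - 1412557 = -1417265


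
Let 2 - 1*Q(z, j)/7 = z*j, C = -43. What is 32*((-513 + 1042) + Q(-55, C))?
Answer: -512384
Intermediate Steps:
Q(z, j) = 14 - 7*j*z (Q(z, j) = 14 - 7*z*j = 14 - 7*j*z)
32*((-513 + 1042) + Q(-55, C)) = 32*((-513 + 1042) + (14 - 7*(-43)*(-55))) = 32*(529 + (14 - 16555)) = 32*(529 - 16541) = 32*(-16012) = -512384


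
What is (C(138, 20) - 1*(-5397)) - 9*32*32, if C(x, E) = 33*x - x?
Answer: 597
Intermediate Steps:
C(x, E) = 32*x
(C(138, 20) - 1*(-5397)) - 9*32*32 = (32*138 - 1*(-5397)) - 9*32*32 = (4416 + 5397) - 288*32 = 9813 - 9216 = 597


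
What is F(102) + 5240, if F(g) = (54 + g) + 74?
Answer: 5470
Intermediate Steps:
F(g) = 128 + g
F(102) + 5240 = (128 + 102) + 5240 = 230 + 5240 = 5470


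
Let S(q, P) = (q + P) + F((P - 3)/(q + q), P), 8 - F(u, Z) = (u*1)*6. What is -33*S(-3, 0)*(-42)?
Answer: 2772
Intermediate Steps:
F(u, Z) = 8 - 6*u (F(u, Z) = 8 - u*1*6 = 8 - u*6 = 8 - 6*u)
S(q, P) = 8 + P + q - 3*(-3 + P)/q (S(q, P) = (q + P) + (8 - 6*(P - 3)/(q + q)) = (P + q) + (8 - 6*(-3 + P)/(2*q)) = (P + q) + (8 - 6*(-3 + P)*1/(2*q)) = (P + q) + (8 - 3*(-3 + P)/q) = 8 + P + q - 3*(-3 + P)/q)
-33*S(-3, 0)*(-42) = -33*(9 - 3*0 - 3*(8 + 0 - 3))/(-3)*(-42) = -(-11)*(9 + 0 - 3*5)*(-42) = -(-11)*(9 + 0 - 15)*(-42) = -(-11)*(-6)*(-42) = -33*2*(-42) = -66*(-42) = 2772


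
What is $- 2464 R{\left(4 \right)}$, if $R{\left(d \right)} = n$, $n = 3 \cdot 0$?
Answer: $0$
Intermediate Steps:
$n = 0$
$R{\left(d \right)} = 0$
$- 2464 R{\left(4 \right)} = \left(-2464\right) 0 = 0$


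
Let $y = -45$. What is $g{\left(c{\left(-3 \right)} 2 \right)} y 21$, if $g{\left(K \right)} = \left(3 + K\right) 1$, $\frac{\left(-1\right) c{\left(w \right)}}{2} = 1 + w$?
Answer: $-10395$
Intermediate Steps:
$c{\left(w \right)} = -2 - 2 w$ ($c{\left(w \right)} = - 2 \left(1 + w\right) = -2 - 2 w$)
$g{\left(K \right)} = 3 + K$
$g{\left(c{\left(-3 \right)} 2 \right)} y 21 = \left(3 + \left(-2 - -6\right) 2\right) \left(-45\right) 21 = \left(3 + \left(-2 + 6\right) 2\right) \left(-45\right) 21 = \left(3 + 4 \cdot 2\right) \left(-45\right) 21 = \left(3 + 8\right) \left(-45\right) 21 = 11 \left(-45\right) 21 = \left(-495\right) 21 = -10395$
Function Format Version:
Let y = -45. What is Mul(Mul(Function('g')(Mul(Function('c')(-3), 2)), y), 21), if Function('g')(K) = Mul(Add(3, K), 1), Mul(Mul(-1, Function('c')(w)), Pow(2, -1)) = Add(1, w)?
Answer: -10395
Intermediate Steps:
Function('c')(w) = Add(-2, Mul(-2, w)) (Function('c')(w) = Mul(-2, Add(1, w)) = Add(-2, Mul(-2, w)))
Function('g')(K) = Add(3, K)
Mul(Mul(Function('g')(Mul(Function('c')(-3), 2)), y), 21) = Mul(Mul(Add(3, Mul(Add(-2, Mul(-2, -3)), 2)), -45), 21) = Mul(Mul(Add(3, Mul(Add(-2, 6), 2)), -45), 21) = Mul(Mul(Add(3, Mul(4, 2)), -45), 21) = Mul(Mul(Add(3, 8), -45), 21) = Mul(Mul(11, -45), 21) = Mul(-495, 21) = -10395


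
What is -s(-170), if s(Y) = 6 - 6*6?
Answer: 30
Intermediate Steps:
s(Y) = -30 (s(Y) = 6 - 36 = -30)
-s(-170) = -1*(-30) = 30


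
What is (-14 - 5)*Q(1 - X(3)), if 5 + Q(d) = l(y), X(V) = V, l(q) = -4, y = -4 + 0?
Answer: 171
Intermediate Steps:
y = -4
Q(d) = -9 (Q(d) = -5 - 4 = -9)
(-14 - 5)*Q(1 - X(3)) = (-14 - 5)*(-9) = -19*(-9) = 171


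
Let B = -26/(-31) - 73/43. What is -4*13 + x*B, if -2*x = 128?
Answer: 3964/1333 ≈ 2.9737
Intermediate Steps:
x = -64 (x = -½*128 = -64)
B = -1145/1333 (B = -26*(-1/31) - 73*1/43 = 26/31 - 73/43 = -1145/1333 ≈ -0.85896)
-4*13 + x*B = -4*13 - 64*(-1145/1333) = -52 + 73280/1333 = 3964/1333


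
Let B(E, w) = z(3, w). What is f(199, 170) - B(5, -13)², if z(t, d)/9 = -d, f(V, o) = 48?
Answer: -13641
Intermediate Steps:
z(t, d) = -9*d (z(t, d) = 9*(-d) = -9*d)
B(E, w) = -9*w
f(199, 170) - B(5, -13)² = 48 - (-9*(-13))² = 48 - 1*117² = 48 - 1*13689 = 48 - 13689 = -13641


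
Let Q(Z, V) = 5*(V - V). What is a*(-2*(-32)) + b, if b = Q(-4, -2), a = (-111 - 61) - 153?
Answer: -20800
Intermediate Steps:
a = -325 (a = -172 - 153 = -325)
Q(Z, V) = 0 (Q(Z, V) = 5*0 = 0)
b = 0
a*(-2*(-32)) + b = -(-650)*(-32) + 0 = -325*64 + 0 = -20800 + 0 = -20800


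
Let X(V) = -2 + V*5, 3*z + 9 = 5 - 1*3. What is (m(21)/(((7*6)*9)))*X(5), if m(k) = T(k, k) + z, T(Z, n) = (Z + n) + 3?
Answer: 1472/567 ≈ 2.5961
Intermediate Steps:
z = -7/3 (z = -3 + (5 - 1*3)/3 = -3 + (5 - 3)/3 = -3 + (⅓)*2 = -3 + ⅔ = -7/3 ≈ -2.3333)
T(Z, n) = 3 + Z + n
X(V) = -2 + 5*V
m(k) = ⅔ + 2*k (m(k) = (3 + k + k) - 7/3 = (3 + 2*k) - 7/3 = ⅔ + 2*k)
(m(21)/(((7*6)*9)))*X(5) = ((⅔ + 2*21)/(((7*6)*9)))*(-2 + 5*5) = ((⅔ + 42)/((42*9)))*(-2 + 25) = ((128/3)/378)*23 = ((128/3)*(1/378))*23 = (64/567)*23 = 1472/567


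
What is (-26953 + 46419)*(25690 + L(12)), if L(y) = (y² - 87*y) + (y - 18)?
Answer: 482445344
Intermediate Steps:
L(y) = -18 + y² - 86*y (L(y) = (y² - 87*y) + (-18 + y) = -18 + y² - 86*y)
(-26953 + 46419)*(25690 + L(12)) = (-26953 + 46419)*(25690 + (-18 + 12² - 86*12)) = 19466*(25690 + (-18 + 144 - 1032)) = 19466*(25690 - 906) = 19466*24784 = 482445344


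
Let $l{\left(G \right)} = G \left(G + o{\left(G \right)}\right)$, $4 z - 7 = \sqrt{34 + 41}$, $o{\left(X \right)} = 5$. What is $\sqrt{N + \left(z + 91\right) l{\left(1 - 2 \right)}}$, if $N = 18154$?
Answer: $\sqrt{17783 - 5 \sqrt{3}} \approx 133.32$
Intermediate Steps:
$z = \frac{7}{4} + \frac{5 \sqrt{3}}{4}$ ($z = \frac{7}{4} + \frac{\sqrt{34 + 41}}{4} = \frac{7}{4} + \frac{\sqrt{75}}{4} = \frac{7}{4} + \frac{5 \sqrt{3}}{4} \approx 3.9151$)
$l{\left(G \right)} = G \left(5 + G\right)$ ($l{\left(G \right)} = G \left(G + 5\right) = G \left(5 + G\right)$)
$\sqrt{N + \left(z + 91\right) l{\left(1 - 2 \right)}} = \sqrt{18154 + \left(\left(\frac{7}{4} + \frac{5 \sqrt{3}}{4}\right) + 91\right) \left(1 - 2\right) \left(5 + \left(1 - 2\right)\right)} = \sqrt{18154 + \left(\frac{371}{4} + \frac{5 \sqrt{3}}{4}\right) \left(1 - 2\right) \left(5 + \left(1 - 2\right)\right)} = \sqrt{18154 + \left(\frac{371}{4} + \frac{5 \sqrt{3}}{4}\right) \left(- (5 - 1)\right)} = \sqrt{18154 + \left(\frac{371}{4} + \frac{5 \sqrt{3}}{4}\right) \left(\left(-1\right) 4\right)} = \sqrt{18154 + \left(\frac{371}{4} + \frac{5 \sqrt{3}}{4}\right) \left(-4\right)} = \sqrt{18154 - \left(371 + 5 \sqrt{3}\right)} = \sqrt{17783 - 5 \sqrt{3}}$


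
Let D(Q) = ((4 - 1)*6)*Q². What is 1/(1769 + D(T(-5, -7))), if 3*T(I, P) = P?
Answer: 1/1867 ≈ 0.00053562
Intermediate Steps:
T(I, P) = P/3
D(Q) = 18*Q² (D(Q) = (3*6)*Q² = 18*Q²)
1/(1769 + D(T(-5, -7))) = 1/(1769 + 18*((⅓)*(-7))²) = 1/(1769 + 18*(-7/3)²) = 1/(1769 + 18*(49/9)) = 1/(1769 + 98) = 1/1867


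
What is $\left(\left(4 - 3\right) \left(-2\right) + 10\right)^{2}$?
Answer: $64$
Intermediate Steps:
$\left(\left(4 - 3\right) \left(-2\right) + 10\right)^{2} = \left(1 \left(-2\right) + 10\right)^{2} = \left(-2 + 10\right)^{2} = 8^{2} = 64$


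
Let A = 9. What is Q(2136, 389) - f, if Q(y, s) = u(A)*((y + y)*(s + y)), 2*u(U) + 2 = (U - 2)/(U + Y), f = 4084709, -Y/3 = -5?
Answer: -13298434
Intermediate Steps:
Y = 15 (Y = -3*(-5) = 15)
u(U) = -1 + (-2 + U)/(2*(15 + U)) (u(U) = -1 + ((U - 2)/(U + 15))/2 = -1 + ((-2 + U)/(15 + U))/2 = -1 + (-2 + U)/(2*(15 + U)))
Q(y, s) = -41*y*(s + y)/24 (Q(y, s) = ((-32 - 1*9)/(2*(15 + 9)))*((y + y)*(s + y)) = ((1/2)*(-32 - 9)/24)*((2*y)*(s + y)) = ((1/2)*(1/24)*(-41))*(2*y*(s + y)) = -41*y*(s + y)/24)
Q(2136, 389) - f = -41/24*2136*(389 + 2136) - 1*4084709 = -41/24*2136*2525 - 4084709 = -9213725 - 4084709 = -13298434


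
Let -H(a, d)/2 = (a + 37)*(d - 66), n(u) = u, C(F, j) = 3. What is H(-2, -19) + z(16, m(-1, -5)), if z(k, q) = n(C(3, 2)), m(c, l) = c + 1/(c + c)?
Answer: 5953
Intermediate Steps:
H(a, d) = -2*(-66 + d)*(37 + a) (H(a, d) = -2*(a + 37)*(d - 66) = -2*(37 + a)*(-66 + d) = -2*(-66 + d)*(37 + a))
m(c, l) = c + 1/(2*c)
z(k, q) = 3
H(-2, -19) + z(16, m(-1, -5)) = (4884 - 74*(-19) + 132*(-2) - 2*(-2)*(-19)) + 3 = (4884 + 1406 - 264 - 76) + 3 = 5950 + 3 = 5953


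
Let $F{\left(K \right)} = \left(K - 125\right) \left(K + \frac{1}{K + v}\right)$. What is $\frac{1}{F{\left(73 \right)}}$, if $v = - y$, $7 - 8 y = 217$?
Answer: $- \frac{397}{1507220} \approx -0.0002634$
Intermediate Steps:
$y = - \frac{105}{4}$ ($y = \frac{7}{8} - \frac{217}{8} = - \frac{105}{4} \approx -26.25$)
$v = \frac{105}{4}$ ($v = \left(-1\right) \left(- \frac{105}{4}\right) = \frac{105}{4} \approx 26.25$)
$F{\left(K \right)} = \left(-125 + K\right) \left(K + \frac{1}{\frac{105}{4} + K}\right)$ ($F{\left(K \right)} = \left(K - 125\right) \left(K + \frac{1}{K + \frac{105}{4}}\right) = \left(-125 + K\right) \left(K + \frac{1}{\frac{105}{4} + K}\right)$)
$\frac{1}{F{\left(73 \right)}} = \frac{1}{\frac{1}{105 + 4 \cdot 73} \left(-500 - 957833 - 395 \cdot 73^{2} + 4 \cdot 73^{3}\right)} = \frac{1}{\frac{1}{105 + 292} \left(-500 - 957833 - 2104955 + 4 \cdot 389017\right)} = \frac{1}{\frac{1}{397} \left(-500 - 957833 - 2104955 + 1556068\right)} = \frac{1}{\frac{1}{397} \left(-1507220\right)} = \frac{1}{- \frac{1507220}{397}} = - \frac{397}{1507220}$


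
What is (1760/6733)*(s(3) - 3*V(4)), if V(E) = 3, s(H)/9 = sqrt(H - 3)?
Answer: -15840/6733 ≈ -2.3526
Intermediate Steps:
s(H) = 9*sqrt(-3 + H) (s(H) = 9*sqrt(H - 3) = 9*sqrt(-3 + H))
(1760/6733)*(s(3) - 3*V(4)) = (1760/6733)*(9*sqrt(-3 + 3) - 3*3) = (1760*(1/6733))*(9*sqrt(0) - 9) = 1760*(9*0 - 9)/6733 = 1760*(0 - 9)/6733 = (1760/6733)*(-9) = -15840/6733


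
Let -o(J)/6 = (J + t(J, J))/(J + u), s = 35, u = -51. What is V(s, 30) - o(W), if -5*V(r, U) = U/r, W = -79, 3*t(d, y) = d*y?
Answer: -42106/455 ≈ -92.541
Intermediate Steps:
t(d, y) = d*y/3 (t(d, y) = (d*y)/3 = d*y/3)
o(J) = -6*(J + J²/3)/(-51 + J) (o(J) = -6*(J + J*J/3)/(J - 51) = -6*(J + J²/3)/(-51 + J))
V(r, U) = -U/(5*r)
V(s, 30) - o(W) = -⅕*30/35 - 2*(-79)*(-3 - 1*(-79))/(-51 - 79) = -⅕*30*1/35 - 2*(-79)*(-3 + 79)/(-130) = -6/35 - 2*(-79)*(-1)*76/130 = -6/35 - 1*6004/65 = -6/35 - 6004/65 = -42106/455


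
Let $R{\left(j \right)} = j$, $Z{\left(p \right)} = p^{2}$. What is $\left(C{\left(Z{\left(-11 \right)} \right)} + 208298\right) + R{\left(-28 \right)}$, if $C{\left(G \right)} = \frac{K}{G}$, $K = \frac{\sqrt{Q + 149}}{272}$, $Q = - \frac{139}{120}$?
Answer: $208270 + \frac{\sqrt{532230}}{1974720} \approx 2.0827 \cdot 10^{5}$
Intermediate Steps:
$Q = - \frac{139}{120}$ ($Q = \left(-139\right) \frac{1}{120} = - \frac{139}{120} \approx -1.1583$)
$K = \frac{\sqrt{532230}}{16320}$ ($K = \frac{\sqrt{- \frac{139}{120} + 149}}{272} = \sqrt{\frac{17741}{120}} \cdot \frac{1}{272} = \frac{\sqrt{532230}}{60} \cdot \frac{1}{272} = \frac{\sqrt{532230}}{16320} \approx 0.044702$)
$C{\left(G \right)} = \frac{\sqrt{532230}}{16320 G}$ ($C{\left(G \right)} = \frac{\frac{1}{16320} \sqrt{532230}}{G} = \frac{\sqrt{532230}}{16320 G}$)
$\left(C{\left(Z{\left(-11 \right)} \right)} + 208298\right) + R{\left(-28 \right)} = \left(\frac{\sqrt{532230}}{16320 \left(-11\right)^{2}} + 208298\right) - 28 = \left(\frac{\sqrt{532230}}{16320 \cdot 121} + 208298\right) - 28 = \left(\frac{1}{16320} \sqrt{532230} \cdot \frac{1}{121} + 208298\right) - 28 = \left(\frac{\sqrt{532230}}{1974720} + 208298\right) - 28 = \left(208298 + \frac{\sqrt{532230}}{1974720}\right) - 28 = 208270 + \frac{\sqrt{532230}}{1974720}$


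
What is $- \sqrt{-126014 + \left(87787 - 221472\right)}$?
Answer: $- i \sqrt{259699} \approx - 509.61 i$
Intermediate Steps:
$- \sqrt{-126014 + \left(87787 - 221472\right)} = - \sqrt{-126014 - 133685} = - \sqrt{-259699} = - i \sqrt{259699}$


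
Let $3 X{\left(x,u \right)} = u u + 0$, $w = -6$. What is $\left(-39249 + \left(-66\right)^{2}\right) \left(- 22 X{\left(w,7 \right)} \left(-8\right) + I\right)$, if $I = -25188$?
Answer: $778579140$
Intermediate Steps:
$X{\left(x,u \right)} = \frac{u^{2}}{3}$ ($X{\left(x,u \right)} = \frac{u u + 0}{3} = \frac{u^{2} + 0}{3} = \frac{u^{2}}{3}$)
$\left(-39249 + \left(-66\right)^{2}\right) \left(- 22 X{\left(w,7 \right)} \left(-8\right) + I\right) = \left(-39249 + \left(-66\right)^{2}\right) \left(- 22 \frac{7^{2}}{3} \left(-8\right) - 25188\right) = \left(-39249 + 4356\right) \left(- 22 \cdot \frac{1}{3} \cdot 49 \left(-8\right) - 25188\right) = - 34893 \left(\left(-22\right) \frac{49}{3} \left(-8\right) - 25188\right) = - 34893 \left(\left(- \frac{1078}{3}\right) \left(-8\right) - 25188\right) = - 34893 \left(\frac{8624}{3} - 25188\right) = \left(-34893\right) \left(- \frac{66940}{3}\right) = 778579140$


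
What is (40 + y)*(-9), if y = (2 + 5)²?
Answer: -801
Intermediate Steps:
y = 49 (y = 7² = 49)
(40 + y)*(-9) = (40 + 49)*(-9) = 89*(-9) = -801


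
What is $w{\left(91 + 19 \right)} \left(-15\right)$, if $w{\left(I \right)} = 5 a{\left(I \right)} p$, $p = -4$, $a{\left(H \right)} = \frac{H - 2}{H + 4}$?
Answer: $\frac{5400}{19} \approx 284.21$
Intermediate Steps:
$a{\left(H \right)} = \frac{-2 + H}{4 + H}$
$w{\left(I \right)} = - \frac{20 \left(-2 + I\right)}{4 + I}$ ($w{\left(I \right)} = 5 \frac{-2 + I}{4 + I} \left(-4\right) = \frac{5 \left(-2 + I\right)}{4 + I} \left(-4\right) = - \frac{20 \left(-2 + I\right)}{4 + I}$)
$w{\left(91 + 19 \right)} \left(-15\right) = \frac{20 \left(2 - \left(91 + 19\right)\right)}{4 + \left(91 + 19\right)} \left(-15\right) = \frac{20 \left(2 - 110\right)}{4 + 110} \left(-15\right) = \frac{20 \left(2 - 110\right)}{114} \left(-15\right) = 20 \cdot \frac{1}{114} \left(-108\right) \left(-15\right) = \left(- \frac{360}{19}\right) \left(-15\right) = \frac{5400}{19}$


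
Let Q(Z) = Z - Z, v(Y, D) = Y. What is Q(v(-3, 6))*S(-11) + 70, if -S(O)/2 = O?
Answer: 70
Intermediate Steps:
S(O) = -2*O
Q(Z) = 0
Q(v(-3, 6))*S(-11) + 70 = 0*(-2*(-11)) + 70 = 0*22 + 70 = 0 + 70 = 70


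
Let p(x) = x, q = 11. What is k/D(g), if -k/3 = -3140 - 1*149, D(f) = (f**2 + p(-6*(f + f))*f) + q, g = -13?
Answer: -299/56 ≈ -5.3393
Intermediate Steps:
D(f) = 11 - 11*f**2 (D(f) = (f**2 + (-6*(f + f))*f) + 11 = (f**2 + (-12*f)*f) + 11 = (f**2 - 12*f**2) + 11 = -11*f**2 + 11 = 11 - 11*f**2)
k = 9867 (k = -3*(-3140 - 1*149) = -3*(-3140 - 149) = -3*(-3289) = 9867)
k/D(g) = 9867/(11 - 11*(-13)**2) = 9867/(11 - 11*169) = 9867/(11 - 1859) = 9867/(-1848) = 9867*(-1/1848) = -299/56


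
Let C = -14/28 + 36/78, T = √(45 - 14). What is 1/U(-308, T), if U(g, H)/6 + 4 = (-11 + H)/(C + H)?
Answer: -2105/21816 + 247*√31/21816 ≈ -0.033451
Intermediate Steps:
T = √31 ≈ 5.5678
C = -1/26 (C = -14*1/28 + 36*(1/78) = -½ + 6/13 = -1/26 ≈ -0.038462)
U(g, H) = -24 + 6*(-11 + H)/(-1/26 + H) (U(g, H) = -24 + 6*((-11 + H)/(-1/26 + H)) = -24 + 6*(-11 + H)/(-1/26 + H))
1/U(-308, T) = 1/(36*(-47 - 13*√31)/(-1 + 26*√31)) = (-1 + 26*√31)/(36*(-47 - 13*√31))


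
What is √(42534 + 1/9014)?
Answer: √3455980913678/9014 ≈ 206.24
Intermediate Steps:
√(42534 + 1/9014) = √(383401477/9014) = √3455980913678/9014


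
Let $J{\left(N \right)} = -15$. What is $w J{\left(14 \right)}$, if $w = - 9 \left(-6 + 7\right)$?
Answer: $135$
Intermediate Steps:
$w = -9$ ($w = \left(-9\right) 1 = -9$)
$w J{\left(14 \right)} = \left(-9\right) \left(-15\right) = 135$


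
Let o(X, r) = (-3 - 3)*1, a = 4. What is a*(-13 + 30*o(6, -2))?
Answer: -772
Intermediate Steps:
o(X, r) = -6 (o(X, r) = -6*1 = -6)
a*(-13 + 30*o(6, -2)) = 4*(-13 + 30*(-6)) = 4*(-13 - 180) = 4*(-193) = -772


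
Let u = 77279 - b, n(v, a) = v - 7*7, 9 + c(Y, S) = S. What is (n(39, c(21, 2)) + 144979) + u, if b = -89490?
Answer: 311738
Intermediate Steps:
c(Y, S) = -9 + S
n(v, a) = -49 + v (n(v, a) = v - 49 = -49 + v)
u = 166769 (u = 77279 - 1*(-89490) = 77279 + 89490 = 166769)
(n(39, c(21, 2)) + 144979) + u = ((-49 + 39) + 144979) + 166769 = (-10 + 144979) + 166769 = 144969 + 166769 = 311738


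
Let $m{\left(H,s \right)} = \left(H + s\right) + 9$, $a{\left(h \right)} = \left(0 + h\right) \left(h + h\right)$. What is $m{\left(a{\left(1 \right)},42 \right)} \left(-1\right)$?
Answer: $-53$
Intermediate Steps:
$a{\left(h \right)} = 2 h^{2}$ ($a{\left(h \right)} = h 2 h = 2 h^{2}$)
$m{\left(H,s \right)} = 9 + H + s$
$m{\left(a{\left(1 \right)},42 \right)} \left(-1\right) = \left(9 + 2 \cdot 1^{2} + 42\right) \left(-1\right) = \left(9 + 2 \cdot 1 + 42\right) \left(-1\right) = \left(9 + 2 + 42\right) \left(-1\right) = 53 \left(-1\right) = -53$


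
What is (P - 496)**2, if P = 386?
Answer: 12100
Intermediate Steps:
(P - 496)**2 = (386 - 496)**2 = (-110)**2 = 12100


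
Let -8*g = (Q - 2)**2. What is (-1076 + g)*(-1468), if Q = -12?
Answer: 1615534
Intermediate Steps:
g = -49/2 (g = -(-12 - 2)**2/8 = -1/8*(-14)**2 = -1/8*196 = -49/2 ≈ -24.500)
(-1076 + g)*(-1468) = (-1076 - 49/2)*(-1468) = -2201/2*(-1468) = 1615534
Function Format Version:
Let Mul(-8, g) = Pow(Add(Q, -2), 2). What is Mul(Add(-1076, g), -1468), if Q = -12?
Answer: 1615534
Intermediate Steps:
g = Rational(-49, 2) (g = Mul(Rational(-1, 8), Pow(Add(-12, -2), 2)) = Mul(Rational(-1, 8), Pow(-14, 2)) = Mul(Rational(-1, 8), 196) = Rational(-49, 2) ≈ -24.500)
Mul(Add(-1076, g), -1468) = Mul(Add(-1076, Rational(-49, 2)), -1468) = Mul(Rational(-2201, 2), -1468) = 1615534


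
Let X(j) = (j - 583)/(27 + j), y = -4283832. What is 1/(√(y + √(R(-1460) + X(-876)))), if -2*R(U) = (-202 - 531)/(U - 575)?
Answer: -I*√3455430/√(14802481607760 - √18368419714590) ≈ -0.00048315*I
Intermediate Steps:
X(j) = (-583 + j)/(27 + j)
R(U) = 733/(2*(-575 + U)) (R(U) = -(-202 - 531)/(2*(U - 575)) = -(-733)/(2*(-575 + U)) = 733/(2*(-575 + U)))
1/(√(y + √(R(-1460) + X(-876)))) = 1/(√(-4283832 + √(733/(2*(-575 - 1460)) + (-583 - 876)/(27 - 876)))) = 1/(√(-4283832 + √((733/2)/(-2035) - 1459/(-849)))) = 1/(√(-4283832 + √((733/2)*(-1/2035) - 1/849*(-1459)))) = 1/(√(-4283832 + √(-733/4070 + 1459/849))) = 1/(√(-4283832 + √(5315813/3455430))) = 1/(√(-4283832 + √18368419714590/3455430)) = (-4283832 + √18368419714590/3455430)^(-½)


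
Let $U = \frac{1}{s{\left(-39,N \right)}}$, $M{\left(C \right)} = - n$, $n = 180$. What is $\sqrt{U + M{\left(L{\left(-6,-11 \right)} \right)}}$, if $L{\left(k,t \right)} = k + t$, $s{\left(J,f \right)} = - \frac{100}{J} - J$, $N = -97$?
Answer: $\frac{i \sqrt{472912161}}{1621} \approx 13.416 i$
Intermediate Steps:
$s{\left(J,f \right)} = - J - \frac{100}{J}$
$M{\left(C \right)} = -180$ ($M{\left(C \right)} = \left(-1\right) 180 = -180$)
$U = \frac{39}{1621}$ ($U = \frac{1}{\left(-1\right) \left(-39\right) - \frac{100}{-39}} = \frac{1}{39 - - \frac{100}{39}} = \frac{1}{39 + \frac{100}{39}} = \frac{1}{\frac{1621}{39}} = \frac{39}{1621} \approx 0.024059$)
$\sqrt{U + M{\left(L{\left(-6,-11 \right)} \right)}} = \sqrt{\frac{39}{1621} - 180} = \sqrt{- \frac{291741}{1621}} = \frac{i \sqrt{472912161}}{1621}$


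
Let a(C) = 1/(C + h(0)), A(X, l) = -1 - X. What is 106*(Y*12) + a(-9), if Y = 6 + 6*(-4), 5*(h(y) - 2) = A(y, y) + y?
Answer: -824261/36 ≈ -22896.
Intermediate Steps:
h(y) = 9/5 (h(y) = 2 + ((-1 - y) + y)/5 = 2 + (⅕)*(-1) = 2 - ⅕ = 9/5)
Y = -18 (Y = 6 - 24 = -18)
a(C) = 1/(9/5 + C) (a(C) = 1/(C + 9/5) = 1/(9/5 + C))
106*(Y*12) + a(-9) = 106*(-18*12) + 5/(9 + 5*(-9)) = 106*(-216) + 5/(9 - 45) = -22896 + 5/(-36) = -22896 + 5*(-1/36) = -22896 - 5/36 = -824261/36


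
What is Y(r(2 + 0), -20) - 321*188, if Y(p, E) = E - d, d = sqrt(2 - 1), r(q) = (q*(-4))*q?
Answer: -60369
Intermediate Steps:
r(q) = -4*q**2 (r(q) = (-4*q)*q = -4*q**2)
d = 1 (d = sqrt(1) = 1)
Y(p, E) = -1 + E (Y(p, E) = E - 1*1 = E - 1 = -1 + E)
Y(r(2 + 0), -20) - 321*188 = (-1 - 20) - 321*188 = -21 - 60348 = -60369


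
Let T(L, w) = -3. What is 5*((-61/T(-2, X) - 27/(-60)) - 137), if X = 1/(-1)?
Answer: -6973/12 ≈ -581.08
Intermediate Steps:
X = -1
5*((-61/T(-2, X) - 27/(-60)) - 137) = 5*((-61/(-3) - 27/(-60)) - 137) = 5*((-61*(-1/3) - 27*(-1/60)) - 137) = 5*((61/3 + 9/20) - 137) = 5*(1247/60 - 137) = 5*(-6973/60) = -6973/12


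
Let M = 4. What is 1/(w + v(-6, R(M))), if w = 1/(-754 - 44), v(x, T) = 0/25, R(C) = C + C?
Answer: -798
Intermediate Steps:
R(C) = 2*C
v(x, T) = 0 (v(x, T) = 0*(1/25) = 0)
w = -1/798 (w = 1/(-798) = -1/798 ≈ -0.0012531)
1/(w + v(-6, R(M))) = 1/(-1/798 + 0) = 1/(-1/798) = -798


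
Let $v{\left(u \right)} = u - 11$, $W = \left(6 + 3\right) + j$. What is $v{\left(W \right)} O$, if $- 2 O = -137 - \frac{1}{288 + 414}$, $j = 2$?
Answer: $0$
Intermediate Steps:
$W = 11$ ($W = \left(6 + 3\right) + 2 = 9 + 2 = 11$)
$v{\left(u \right)} = -11 + u$
$O = \frac{96175}{1404}$ ($O = - \frac{-137 - \frac{1}{288 + 414}}{2} = - \frac{-137 - \frac{1}{702}}{2} = \left(- \frac{1}{2}\right) \left(- \frac{96175}{702}\right) = \frac{96175}{1404} \approx 68.501$)
$v{\left(W \right)} O = \left(-11 + 11\right) \frac{96175}{1404} = 0 \cdot \frac{96175}{1404} = 0$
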